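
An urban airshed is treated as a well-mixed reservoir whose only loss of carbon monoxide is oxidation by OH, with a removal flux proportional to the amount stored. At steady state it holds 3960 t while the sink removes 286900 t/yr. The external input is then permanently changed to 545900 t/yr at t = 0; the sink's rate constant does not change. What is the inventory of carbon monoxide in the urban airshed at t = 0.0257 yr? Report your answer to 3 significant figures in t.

6980 t

Residence time τ = M₀/F₀ = 0.01380 yr. The eventual steady state is M_∞ = M₀·(F₁/F₀) = 3960 × 545900/286900 = 7534.9 t.
The anomaly ΔM(t) = M(t) − M_∞ decays as ΔM₀·e^(−t/τ) with ΔM₀ = 3960 − 7534.9 = −3575 t.
At t = 0.0257 yr, e^(−t/τ) = e^(−1.862) = 0.1554, so ΔM = −555.4 t and M = 7534.9 − 555.4 = 6979.5 t.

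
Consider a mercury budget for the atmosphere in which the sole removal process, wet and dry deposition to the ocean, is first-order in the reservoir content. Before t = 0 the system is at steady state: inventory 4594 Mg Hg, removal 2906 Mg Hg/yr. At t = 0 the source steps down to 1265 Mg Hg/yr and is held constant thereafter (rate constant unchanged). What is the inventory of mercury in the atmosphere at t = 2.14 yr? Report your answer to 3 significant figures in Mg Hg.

2670 Mg Hg

τ = M₀/F₀ = 4594/2906 = 1.581 yr; rate constant k = 1/τ.
New steady state M_∞ = F₁/k = F₁·τ = 1265 × 1.581 = 1999.8 Mg Hg.
M(t) = M_∞ + (M₀ − M_∞)·e^(−t/τ); t/τ = 2.14/1.581 = 1.354, so e^(−t/τ) = 0.2583.
M(t) = 1999.8 + 2594 × 0.2583 = 2669.8 Mg Hg.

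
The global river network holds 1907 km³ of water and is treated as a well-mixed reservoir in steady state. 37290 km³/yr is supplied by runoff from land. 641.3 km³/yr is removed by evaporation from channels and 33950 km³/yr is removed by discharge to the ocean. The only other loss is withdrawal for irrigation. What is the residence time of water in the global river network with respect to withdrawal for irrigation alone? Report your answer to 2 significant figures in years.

0.71 yr

At steady state ΣF_in = ΣF_out.
ΣF_in = 37290 km³/yr.
Withdrawal for irrigation flux = ΣF_in − (641.3 + 33950) = 37290 − 34590 = 2699 km³/yr.
τ = M / F = 1907 / 2699 = 0.7066 yr.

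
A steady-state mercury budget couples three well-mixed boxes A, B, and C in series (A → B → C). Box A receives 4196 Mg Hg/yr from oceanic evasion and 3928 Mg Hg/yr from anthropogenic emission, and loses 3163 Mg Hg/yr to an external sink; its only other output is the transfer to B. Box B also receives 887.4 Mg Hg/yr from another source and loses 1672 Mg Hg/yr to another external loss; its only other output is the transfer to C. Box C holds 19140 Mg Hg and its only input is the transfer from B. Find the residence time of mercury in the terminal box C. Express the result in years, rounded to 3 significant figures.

4.58 yr

Box A: F(A→B) = (4196 + 3928) − 3163 = 4961.0 Mg Hg/yr.
Box B: F(B→C) = (4961.0 + 887.4) − 1672 = 4176.4 Mg Hg/yr.
Box C throughput = its input = 4176.4 Mg Hg/yr; τ = 19140 / 4176.4 = 4.583 yr.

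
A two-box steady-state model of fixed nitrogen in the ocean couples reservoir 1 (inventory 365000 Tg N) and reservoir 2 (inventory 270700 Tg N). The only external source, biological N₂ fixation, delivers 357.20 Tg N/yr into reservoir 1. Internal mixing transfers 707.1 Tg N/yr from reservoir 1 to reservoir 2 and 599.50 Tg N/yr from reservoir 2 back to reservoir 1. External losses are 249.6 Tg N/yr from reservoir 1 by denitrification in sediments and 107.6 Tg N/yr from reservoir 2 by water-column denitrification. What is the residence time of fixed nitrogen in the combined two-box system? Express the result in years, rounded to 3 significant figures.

1780 yr

For the system as a whole, the A↔B exchange is internal and contributes nothing to the throughput; only the external sinks remove mass.
M_total = 365000 + 270700 = 635700 Tg N.
ΣF_external_out = 249.6 + 107.6 = 357.20 Tg N/yr.
τ = M_total / ΣF_ext = 635700 / 357.20 = 1780 yr.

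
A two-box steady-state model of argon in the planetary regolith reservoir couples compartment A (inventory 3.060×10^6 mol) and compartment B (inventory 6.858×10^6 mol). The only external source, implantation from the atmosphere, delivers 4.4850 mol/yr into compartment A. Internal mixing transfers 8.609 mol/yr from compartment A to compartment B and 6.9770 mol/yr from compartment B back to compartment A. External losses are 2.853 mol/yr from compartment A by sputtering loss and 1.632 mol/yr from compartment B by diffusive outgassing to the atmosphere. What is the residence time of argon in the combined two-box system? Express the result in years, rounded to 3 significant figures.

2.21×10^6 yr

For the system as a whole, the A↔B exchange is internal and contributes nothing to the throughput; only the external sinks remove mass.
M_total = 3.060×10^6 + 6.858×10^6 = 9.9180×10^6 mol.
ΣF_external_out = 2.853 + 1.632 = 4.4850 mol/yr.
τ = M_total / ΣF_ext = 9.9180×10^6 / 4.4850 = 2.211×10^6 yr.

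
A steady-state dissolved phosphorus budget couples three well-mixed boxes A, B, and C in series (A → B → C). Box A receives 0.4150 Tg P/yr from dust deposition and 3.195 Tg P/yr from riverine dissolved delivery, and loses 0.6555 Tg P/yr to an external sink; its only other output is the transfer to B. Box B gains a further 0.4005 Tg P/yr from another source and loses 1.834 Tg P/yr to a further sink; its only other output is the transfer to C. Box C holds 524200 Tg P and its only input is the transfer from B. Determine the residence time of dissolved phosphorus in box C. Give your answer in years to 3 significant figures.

345000 yr

Box A: F(A→B) = (0.4150 + 3.195) − 0.6555 = 2.9545 Tg P/yr.
Box B: F(B→C) = (2.9545 + 0.4005) − 1.834 = 1.5210 Tg P/yr.
Box C throughput = its input = 1.5210 Tg P/yr; τ = 524200 / 1.5210 = 344600 yr.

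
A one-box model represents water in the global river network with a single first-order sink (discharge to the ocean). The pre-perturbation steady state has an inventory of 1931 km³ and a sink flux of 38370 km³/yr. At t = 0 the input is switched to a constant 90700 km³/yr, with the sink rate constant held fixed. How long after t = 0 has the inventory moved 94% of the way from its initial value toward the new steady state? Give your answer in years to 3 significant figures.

τ = M₀/F₀ = 1931/38370 = 0.05033 yr.
The remaining gap fraction is e^(−t/τ); 94% covered ⇒ e^(−t/τ) = 0.0600.
t = −τ ln(0.0600) = 0.05033 × 2.813 = 0.1416 yr.

0.142 yr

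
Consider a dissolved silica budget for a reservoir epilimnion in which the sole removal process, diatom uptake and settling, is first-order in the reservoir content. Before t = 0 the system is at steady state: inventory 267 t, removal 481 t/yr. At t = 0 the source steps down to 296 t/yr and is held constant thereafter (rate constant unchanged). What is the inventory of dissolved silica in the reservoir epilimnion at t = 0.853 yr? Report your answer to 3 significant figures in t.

Residence time τ = M₀/F₀ = 0.5551 yr. The eventual steady state is M_∞ = M₀·(F₁/F₀) = 267 × 296/481 = 164.31 t.
The anomaly ΔM(t) = M(t) − M_∞ decays as ΔM₀·e^(−t/τ) with ΔM₀ = 267 − 164.31 = 102.7 t.
At t = 0.853 yr, e^(−t/τ) = e^(−1.537) = 0.2151, so ΔM = 22.09 t and M = 164.31 + 22.09 = 186.40 t.

186 t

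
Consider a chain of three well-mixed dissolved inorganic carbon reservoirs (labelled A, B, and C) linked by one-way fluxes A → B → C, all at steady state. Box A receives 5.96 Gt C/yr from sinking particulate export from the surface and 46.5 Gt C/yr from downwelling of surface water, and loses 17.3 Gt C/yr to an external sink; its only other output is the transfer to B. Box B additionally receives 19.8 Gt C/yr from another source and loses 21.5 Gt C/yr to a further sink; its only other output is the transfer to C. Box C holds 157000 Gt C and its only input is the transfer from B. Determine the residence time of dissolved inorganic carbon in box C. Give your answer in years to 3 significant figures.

4690 yr

Box A: F(A→B) = (5.96 + 46.5) − 17.3 = 35.160 Gt C/yr.
Box B: F(B→C) = (35.160 + 19.8) − 21.5 = 33.460 Gt C/yr.
Box C throughput = its input = 33.460 Gt C/yr; τ = 157000 / 33.460 = 4692 yr.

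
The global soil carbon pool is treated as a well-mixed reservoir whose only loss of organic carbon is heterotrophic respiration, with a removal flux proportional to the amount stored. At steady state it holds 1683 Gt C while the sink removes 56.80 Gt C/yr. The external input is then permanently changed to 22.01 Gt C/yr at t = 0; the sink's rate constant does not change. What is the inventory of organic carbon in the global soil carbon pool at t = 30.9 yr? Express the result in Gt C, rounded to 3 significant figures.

1020 Gt C

τ = M₀/F₀ = 1683/56.80 = 29.63 yr; rate constant k = 1/τ.
New steady state M_∞ = F₁/k = F₁·τ = 22.01 × 29.63 = 652.16 Gt C.
M(t) = M_∞ + (M₀ − M_∞)·e^(−t/τ); t/τ = 30.9/29.63 = 1.043, so e^(−t/τ) = 0.3524.
M(t) = 652.16 + 1031 × 0.3524 = 1015.5 Gt C.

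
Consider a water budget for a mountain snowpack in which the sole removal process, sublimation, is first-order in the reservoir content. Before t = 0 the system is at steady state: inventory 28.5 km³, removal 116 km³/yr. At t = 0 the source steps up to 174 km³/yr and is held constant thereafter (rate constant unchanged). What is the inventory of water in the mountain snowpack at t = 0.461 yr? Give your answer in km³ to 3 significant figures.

40.6 km³

Residence time τ = M₀/F₀ = 0.2457 yr. The eventual steady state is M_∞ = M₀·(F₁/F₀) = 28.5 × 174/116 = 42.750 km³.
The anomaly ΔM(t) = M(t) − M_∞ decays as ΔM₀·e^(−t/τ) with ΔM₀ = 28.5 − 42.750 = −14.25 km³.
At t = 0.461 yr, e^(−t/τ) = e^(−1.876) = 0.1531, so ΔM = −2.182 km³ and M = 42.750 − 2.182 = 40.568 km³.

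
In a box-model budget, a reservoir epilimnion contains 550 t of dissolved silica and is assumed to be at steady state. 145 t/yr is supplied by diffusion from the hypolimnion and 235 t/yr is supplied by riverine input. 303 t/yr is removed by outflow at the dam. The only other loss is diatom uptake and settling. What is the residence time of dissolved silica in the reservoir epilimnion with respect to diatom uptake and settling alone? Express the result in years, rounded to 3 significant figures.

7.14 yr

At steady state ΣF_in = ΣF_out.
ΣF_in = 145 + 235 = 380.00 t/yr.
Diatom uptake and settling flux = ΣF_in − (303) = 380.00 − 303.0 = 77.00 t/yr.
τ = M / F = 550 / 77.00 = 7.143 yr.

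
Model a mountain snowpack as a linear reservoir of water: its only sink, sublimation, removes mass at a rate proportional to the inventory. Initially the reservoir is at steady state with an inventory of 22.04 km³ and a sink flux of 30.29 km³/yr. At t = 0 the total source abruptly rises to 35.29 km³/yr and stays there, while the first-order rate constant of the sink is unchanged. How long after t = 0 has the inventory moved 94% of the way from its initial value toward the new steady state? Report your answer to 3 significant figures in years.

τ = M₀/F₀ = 22.04/30.29 = 0.7276 yr.
The remaining gap fraction is e^(−t/τ); 94% covered ⇒ e^(−t/τ) = 0.0600.
t = −τ ln(0.0600) = 0.7276 × 2.813 = 2.047 yr.

2.05 yr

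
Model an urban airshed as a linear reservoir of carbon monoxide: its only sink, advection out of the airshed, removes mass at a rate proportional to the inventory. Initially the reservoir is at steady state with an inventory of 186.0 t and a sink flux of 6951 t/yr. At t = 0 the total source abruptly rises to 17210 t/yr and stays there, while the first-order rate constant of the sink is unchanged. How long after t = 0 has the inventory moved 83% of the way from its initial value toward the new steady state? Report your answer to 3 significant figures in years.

0.0474 yr

τ = M₀/F₀ = 186.0/6951 = 0.02676 yr.
The remaining gap fraction is e^(−t/τ); 83% covered ⇒ e^(−t/τ) = 0.170.
t = −τ ln(0.170) = 0.02676 × 1.772 = 0.04742 yr.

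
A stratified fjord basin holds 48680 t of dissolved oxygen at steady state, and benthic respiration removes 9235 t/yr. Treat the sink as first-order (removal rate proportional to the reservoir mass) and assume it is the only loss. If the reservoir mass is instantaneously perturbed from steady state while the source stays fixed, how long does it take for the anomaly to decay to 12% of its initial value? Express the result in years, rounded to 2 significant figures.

11 yr

For a linear reservoir the anomaly decays as exp(−t/τ) with τ = M/F = 48680/9235 = 5.271 yr.
exp(−t/τ) = 0.12 ⇒ t = −τ ln(0.12) = 5.271 × 2.120 = 11.18 yr.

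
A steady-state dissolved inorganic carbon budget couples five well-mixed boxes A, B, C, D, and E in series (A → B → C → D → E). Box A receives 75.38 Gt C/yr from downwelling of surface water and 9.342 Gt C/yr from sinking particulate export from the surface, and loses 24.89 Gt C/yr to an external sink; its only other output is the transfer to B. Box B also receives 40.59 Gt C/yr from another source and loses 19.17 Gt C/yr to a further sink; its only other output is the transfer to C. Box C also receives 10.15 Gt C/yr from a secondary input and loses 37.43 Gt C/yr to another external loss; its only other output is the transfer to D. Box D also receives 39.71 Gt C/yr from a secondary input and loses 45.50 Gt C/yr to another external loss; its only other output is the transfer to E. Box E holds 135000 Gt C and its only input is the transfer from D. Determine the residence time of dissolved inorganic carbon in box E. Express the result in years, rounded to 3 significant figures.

Box A: F(A→B) = (75.38 + 9.342) − 24.89 = 59.832 Gt C/yr.
Box B: F(B→C) = (59.832 + 40.59) − 19.17 = 81.252 Gt C/yr.
Box C: F(C→D) = (81.252 + 10.15) − 37.43 = 53.972 Gt C/yr.
Box D: F(D→E) = (53.972 + 39.71) − 45.50 = 48.182 Gt C/yr.
Box E throughput = its input = 48.182 Gt C/yr; τ = 135000 / 48.182 = 2802 yr.

2800 yr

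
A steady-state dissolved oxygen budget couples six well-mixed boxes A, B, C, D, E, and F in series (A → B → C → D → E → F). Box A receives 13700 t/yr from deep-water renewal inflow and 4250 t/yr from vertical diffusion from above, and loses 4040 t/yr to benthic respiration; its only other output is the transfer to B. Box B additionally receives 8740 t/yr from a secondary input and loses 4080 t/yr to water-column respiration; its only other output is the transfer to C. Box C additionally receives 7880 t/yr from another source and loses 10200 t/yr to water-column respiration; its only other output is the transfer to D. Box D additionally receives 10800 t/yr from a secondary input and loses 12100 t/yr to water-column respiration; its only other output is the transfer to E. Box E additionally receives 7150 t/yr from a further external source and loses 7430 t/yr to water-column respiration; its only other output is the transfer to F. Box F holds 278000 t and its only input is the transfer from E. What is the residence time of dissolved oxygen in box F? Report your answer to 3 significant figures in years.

19.0 yr

Box A: F(A→B) = (13700 + 4250) − 4040 = 13910 t/yr.
Box B: F(B→C) = (13910 + 8740) − 4080 = 18570 t/yr.
Box C: F(C→D) = (18570 + 7880) − 10200 = 16250 t/yr.
Box D: F(D→E) = (16250 + 10800) − 12100 = 14950 t/yr.
Box E: F(E→F) = (14950 + 7150) − 7430 = 14670 t/yr.
Box F throughput = its input = 14670 t/yr; τ = 278000 / 14670 = 18.95 yr.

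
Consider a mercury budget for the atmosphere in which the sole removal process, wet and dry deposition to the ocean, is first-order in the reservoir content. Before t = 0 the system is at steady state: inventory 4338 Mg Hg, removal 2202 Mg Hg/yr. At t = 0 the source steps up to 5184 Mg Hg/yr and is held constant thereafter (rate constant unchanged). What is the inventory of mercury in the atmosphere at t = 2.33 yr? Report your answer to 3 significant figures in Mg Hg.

8410 Mg Hg

The sink rate constant is k = F₀/M₀ = 2202/4338 = 0.5076 yr⁻¹.
Solving dM/dt = F₁ − kM with M(0) = M₀ gives M(t) = F₁/k + (M₀ − F₁/k)·e^(−kt).
F₁/k = 5184/0.5076 = 10213 Mg Hg; kt = 0.5076 × 2.33 = 1.183, e^(−kt) = 0.3064.
M(2.33) = 10213 + (4338 − 10213) × 0.3064 = 10213 − 1800 = 8412.4 Mg Hg.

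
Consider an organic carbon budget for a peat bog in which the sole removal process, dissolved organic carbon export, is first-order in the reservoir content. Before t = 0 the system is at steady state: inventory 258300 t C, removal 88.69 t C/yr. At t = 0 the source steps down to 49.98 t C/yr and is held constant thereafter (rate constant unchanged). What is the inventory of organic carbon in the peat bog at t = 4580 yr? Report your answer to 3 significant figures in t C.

169000 t C

τ = M₀/F₀ = 258300/88.69 = 2912 yr; rate constant k = 1/τ.
New steady state M_∞ = F₁/k = F₁·τ = 49.98 × 2912 = 145560 t C.
M(t) = M_∞ + (M₀ − M_∞)·e^(−t/τ); t/τ = 4580/2912 = 1.573, so e^(−t/τ) = 0.2075.
M(t) = 145560 + 112700 × 0.2075 = 168960 t C.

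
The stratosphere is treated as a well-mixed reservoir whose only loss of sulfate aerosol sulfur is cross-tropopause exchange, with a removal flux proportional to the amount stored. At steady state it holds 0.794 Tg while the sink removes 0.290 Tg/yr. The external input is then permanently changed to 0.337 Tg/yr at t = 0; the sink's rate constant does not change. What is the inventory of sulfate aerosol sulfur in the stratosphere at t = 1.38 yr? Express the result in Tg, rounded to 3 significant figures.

τ = M₀/F₀ = 0.794/0.290 = 2.738 yr; rate constant k = 1/τ.
New steady state M_∞ = F₁/k = F₁·τ = 0.337 × 2.738 = 0.92268 Tg.
M(t) = M_∞ + (M₀ − M_∞)·e^(−t/τ); t/τ = 1.38/2.738 = 0.5040, so e^(−t/τ) = 0.6041.
M(t) = 0.92268 − 0.1287 × 0.6041 = 0.84495 Tg.

0.845 Tg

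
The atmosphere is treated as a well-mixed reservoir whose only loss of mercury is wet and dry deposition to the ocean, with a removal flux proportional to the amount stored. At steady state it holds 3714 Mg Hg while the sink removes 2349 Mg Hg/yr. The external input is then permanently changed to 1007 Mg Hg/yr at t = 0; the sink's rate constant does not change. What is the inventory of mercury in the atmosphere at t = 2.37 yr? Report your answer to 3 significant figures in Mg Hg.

Residence time τ = M₀/F₀ = 1.581 yr. The eventual steady state is M_∞ = M₀·(F₁/F₀) = 3714 × 1007/2349 = 1592.2 Mg Hg.
The anomaly ΔM(t) = M(t) − M_∞ decays as ΔM₀·e^(−t/τ) with ΔM₀ = 3714 − 1592.2 = 2122 Mg Hg.
At t = 2.37 yr, e^(−t/τ) = e^(−1.499) = 0.2234, so ΔM = 473.9 Mg Hg and M = 1592.2 + 473.9 = 2066.1 Mg Hg.

2070 Mg Hg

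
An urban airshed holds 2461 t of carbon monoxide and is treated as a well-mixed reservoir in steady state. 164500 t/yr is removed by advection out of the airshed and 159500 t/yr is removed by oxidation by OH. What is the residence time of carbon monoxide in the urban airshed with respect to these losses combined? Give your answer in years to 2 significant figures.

Total removal = 164500 + 159500 = 324000 t/yr.
τ = M / ΣF_out = 2461 / 324000 = 0.007596 yr.

0.0076 yr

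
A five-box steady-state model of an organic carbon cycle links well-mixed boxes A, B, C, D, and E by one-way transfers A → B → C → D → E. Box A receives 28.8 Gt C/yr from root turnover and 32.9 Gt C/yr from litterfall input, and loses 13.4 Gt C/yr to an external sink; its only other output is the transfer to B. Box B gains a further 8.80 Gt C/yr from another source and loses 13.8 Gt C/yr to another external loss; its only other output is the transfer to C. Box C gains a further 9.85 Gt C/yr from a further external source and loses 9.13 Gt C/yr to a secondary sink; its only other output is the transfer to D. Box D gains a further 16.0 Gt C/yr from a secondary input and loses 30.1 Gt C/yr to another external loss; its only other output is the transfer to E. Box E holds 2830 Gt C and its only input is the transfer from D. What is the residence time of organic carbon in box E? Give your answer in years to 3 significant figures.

94.6 yr

Box A: F(A→B) = (28.8 + 32.9) − 13.4 = 48.300 Gt C/yr.
Box B: F(B→C) = (48.300 + 8.80) − 13.8 = 43.300 Gt C/yr.
Box C: F(C→D) = (43.300 + 9.85) − 9.13 = 44.020 Gt C/yr.
Box D: F(D→E) = (44.020 + 16.0) − 30.1 = 29.920 Gt C/yr.
Box E throughput = its input = 29.920 Gt C/yr; τ = 2830 / 29.920 = 94.59 yr.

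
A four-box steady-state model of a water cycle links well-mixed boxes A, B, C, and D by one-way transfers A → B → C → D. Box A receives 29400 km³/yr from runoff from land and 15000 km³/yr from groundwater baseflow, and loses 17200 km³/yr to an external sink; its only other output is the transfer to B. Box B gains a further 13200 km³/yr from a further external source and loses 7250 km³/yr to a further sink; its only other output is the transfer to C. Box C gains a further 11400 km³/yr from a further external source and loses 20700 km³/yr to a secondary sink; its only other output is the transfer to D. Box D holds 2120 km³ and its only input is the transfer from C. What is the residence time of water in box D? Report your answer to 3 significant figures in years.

Box A: F(A→B) = (29400 + 15000) − 17200 = 27200 km³/yr.
Box B: F(B→C) = (27200 + 13200) − 7250 = 33150 km³/yr.
Box C: F(C→D) = (33150 + 11400) − 20700 = 23850 km³/yr.
Box D throughput = its input = 23850 km³/yr; τ = 2120 / 23850 = 0.08889 yr.

0.0889 yr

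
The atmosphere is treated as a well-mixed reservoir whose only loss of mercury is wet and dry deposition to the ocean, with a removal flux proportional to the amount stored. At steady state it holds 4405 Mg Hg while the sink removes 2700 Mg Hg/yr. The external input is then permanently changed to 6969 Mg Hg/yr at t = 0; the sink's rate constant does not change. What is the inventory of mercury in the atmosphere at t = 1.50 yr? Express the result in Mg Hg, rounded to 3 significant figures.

8590 Mg Hg

Residence time τ = M₀/F₀ = 1.631 yr. The eventual steady state is M_∞ = M₀·(F₁/F₀) = 4405 × 6969/2700 = 11370 Mg Hg.
The anomaly ΔM(t) = M(t) − M_∞ decays as ΔM₀·e^(−t/τ) with ΔM₀ = 4405 − 11370 = −6965 Mg Hg.
At t = 1.50 yr, e^(−t/τ) = e^(−0.9194) = 0.3988, so ΔM = −2777 Mg Hg and M = 11370 − 2777 = 8592.6 Mg Hg.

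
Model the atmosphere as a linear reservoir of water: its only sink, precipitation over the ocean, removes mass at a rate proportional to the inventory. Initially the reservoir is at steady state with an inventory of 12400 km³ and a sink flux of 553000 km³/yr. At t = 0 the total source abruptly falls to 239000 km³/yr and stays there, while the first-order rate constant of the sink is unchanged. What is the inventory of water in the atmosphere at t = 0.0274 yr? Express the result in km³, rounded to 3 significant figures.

The sink rate constant is k = F₀/M₀ = 553000/12400 = 44.60 yr⁻¹.
Solving dM/dt = F₁ − kM with M(0) = M₀ gives M(t) = F₁/k + (M₀ − F₁/k)·e^(−kt).
F₁/k = 239000/44.60 = 5359.1 km³; kt = 44.60 × 0.0274 = 1.222, e^(−kt) = 0.2947.
M(0.0274) = 5359.1 + (12400 − 5359.1) × 0.2947 = 5359.1 + 2075 = 7433.8 km³.

7430 km³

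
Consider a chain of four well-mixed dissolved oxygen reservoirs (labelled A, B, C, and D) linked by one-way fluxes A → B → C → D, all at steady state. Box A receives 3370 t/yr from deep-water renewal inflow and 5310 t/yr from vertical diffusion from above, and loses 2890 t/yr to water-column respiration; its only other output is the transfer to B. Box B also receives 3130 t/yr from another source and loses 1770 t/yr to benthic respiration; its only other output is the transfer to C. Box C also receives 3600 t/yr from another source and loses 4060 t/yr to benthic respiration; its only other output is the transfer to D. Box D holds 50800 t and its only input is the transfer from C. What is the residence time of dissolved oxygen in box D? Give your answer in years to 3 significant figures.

Box A: F(A→B) = (3370 + 5310) − 2890 = 5790.0 t/yr.
Box B: F(B→C) = (5790.0 + 3130) − 1770 = 7150.0 t/yr.
Box C: F(C→D) = (7150.0 + 3600) − 4060 = 6690.0 t/yr.
Box D throughput = its input = 6690.0 t/yr; τ = 50800 / 6690.0 = 7.593 yr.

7.59 yr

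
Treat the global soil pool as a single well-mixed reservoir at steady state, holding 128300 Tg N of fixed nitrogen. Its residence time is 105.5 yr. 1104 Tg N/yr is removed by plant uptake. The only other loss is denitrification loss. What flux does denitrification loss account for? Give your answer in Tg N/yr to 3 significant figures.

Total removal F = M/τ = 128300 / 105.5 = 1216 Tg N/yr.
Denitrification loss = F − (1104) = 1216 − 1104 = 112.1 Tg N/yr.

112 Tg N/yr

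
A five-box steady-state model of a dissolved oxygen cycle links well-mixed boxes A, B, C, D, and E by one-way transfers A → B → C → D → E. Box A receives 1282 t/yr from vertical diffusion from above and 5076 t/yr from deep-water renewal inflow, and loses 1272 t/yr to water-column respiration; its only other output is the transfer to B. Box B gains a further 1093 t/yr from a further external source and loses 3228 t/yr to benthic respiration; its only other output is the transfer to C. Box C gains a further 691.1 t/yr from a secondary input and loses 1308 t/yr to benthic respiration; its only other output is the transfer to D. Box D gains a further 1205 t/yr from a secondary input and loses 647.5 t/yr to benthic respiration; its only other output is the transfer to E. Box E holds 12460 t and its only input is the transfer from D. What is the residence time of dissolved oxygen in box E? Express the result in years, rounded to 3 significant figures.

Box A: F(A→B) = (1282 + 5076) − 1272 = 5086.0 t/yr.
Box B: F(B→C) = (5086.0 + 1093) − 3228 = 2951.0 t/yr.
Box C: F(C→D) = (2951.0 + 691.1) − 1308 = 2334.1 t/yr.
Box D: F(D→E) = (2334.1 + 1205) − 647.5 = 2891.6 t/yr.
Box E throughput = its input = 2891.6 t/yr; τ = 12460 / 2891.6 = 4.309 yr.

4.31 yr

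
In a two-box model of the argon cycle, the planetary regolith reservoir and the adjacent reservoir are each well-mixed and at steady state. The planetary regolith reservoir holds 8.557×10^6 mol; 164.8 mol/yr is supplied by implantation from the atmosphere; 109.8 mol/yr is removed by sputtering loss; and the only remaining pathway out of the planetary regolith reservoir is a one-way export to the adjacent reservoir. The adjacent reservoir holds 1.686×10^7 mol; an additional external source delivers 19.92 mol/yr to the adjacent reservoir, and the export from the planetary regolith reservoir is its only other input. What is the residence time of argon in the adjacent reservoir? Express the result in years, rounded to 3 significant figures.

Balance the planetary regolith reservoir: ΣF_in = 164.80 mol/yr.
Export to the adjacent reservoir = ΣF_in − (109.8) = 55.000 mol/yr.
Total input to the adjacent reservoir = 55.000 + 19.92 = 74.920 mol/yr; at steady state this equals its total output.
τ = M / F = 1.686×10^7 / 74.920 = 225000 yr.

225000 yr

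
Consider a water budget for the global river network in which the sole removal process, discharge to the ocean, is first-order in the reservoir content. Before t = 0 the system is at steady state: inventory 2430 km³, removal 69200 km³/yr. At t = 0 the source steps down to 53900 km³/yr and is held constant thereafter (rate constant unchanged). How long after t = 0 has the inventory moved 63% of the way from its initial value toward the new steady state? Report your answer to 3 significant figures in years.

τ = M₀/F₀ = 2430/69200 = 0.03512 yr.
The remaining gap fraction is e^(−t/τ); 63% covered ⇒ e^(−t/τ) = 0.370.
t = −τ ln(0.370) = 0.03512 × 0.9943 = 0.03491 yr.

0.0349 yr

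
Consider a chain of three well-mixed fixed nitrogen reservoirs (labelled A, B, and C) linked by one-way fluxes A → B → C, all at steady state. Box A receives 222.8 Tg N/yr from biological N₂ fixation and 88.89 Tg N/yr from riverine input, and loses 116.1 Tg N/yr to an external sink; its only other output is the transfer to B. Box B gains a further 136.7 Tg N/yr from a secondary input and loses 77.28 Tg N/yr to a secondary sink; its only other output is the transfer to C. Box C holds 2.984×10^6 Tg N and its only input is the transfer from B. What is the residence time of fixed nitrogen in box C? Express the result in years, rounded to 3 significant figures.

Box A: F(A→B) = (222.8 + 88.89) − 116.1 = 195.59 Tg N/yr.
Box B: F(B→C) = (195.59 + 136.7) − 77.28 = 255.01 Tg N/yr.
Box C throughput = its input = 255.01 Tg N/yr; τ = 2.984×10^6 / 255.01 = 11700 yr.

11700 yr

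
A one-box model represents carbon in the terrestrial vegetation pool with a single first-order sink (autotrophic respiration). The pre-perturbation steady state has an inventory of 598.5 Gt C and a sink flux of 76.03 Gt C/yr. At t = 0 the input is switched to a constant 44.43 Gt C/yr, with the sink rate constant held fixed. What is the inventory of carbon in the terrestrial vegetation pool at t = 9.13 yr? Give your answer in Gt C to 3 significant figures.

τ = M₀/F₀ = 598.5/76.03 = 7.872 yr; rate constant k = 1/τ.
New steady state M_∞ = F₁/k = F₁·τ = 44.43 × 7.872 = 349.75 Gt C.
M(t) = M_∞ + (M₀ − M_∞)·e^(−t/τ); t/τ = 9.13/7.872 = 1.160, so e^(−t/τ) = 0.3135.
M(t) = 349.75 + 248.8 × 0.3135 = 427.74 Gt C.

428 Gt C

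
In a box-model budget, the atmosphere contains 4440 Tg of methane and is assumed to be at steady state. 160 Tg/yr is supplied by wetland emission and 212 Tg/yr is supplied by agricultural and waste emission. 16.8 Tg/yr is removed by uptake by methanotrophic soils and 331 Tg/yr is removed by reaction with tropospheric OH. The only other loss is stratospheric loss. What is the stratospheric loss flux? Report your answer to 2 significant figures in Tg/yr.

At steady state ΣF_in = ΣF_out.
ΣF_in = 160 + 212 = 372.00 Tg/yr.
Stratospheric loss flux = ΣF_in − (16.8 + 331) = 372.00 − 347.8 = 24.20 Tg/yr.

24 Tg/yr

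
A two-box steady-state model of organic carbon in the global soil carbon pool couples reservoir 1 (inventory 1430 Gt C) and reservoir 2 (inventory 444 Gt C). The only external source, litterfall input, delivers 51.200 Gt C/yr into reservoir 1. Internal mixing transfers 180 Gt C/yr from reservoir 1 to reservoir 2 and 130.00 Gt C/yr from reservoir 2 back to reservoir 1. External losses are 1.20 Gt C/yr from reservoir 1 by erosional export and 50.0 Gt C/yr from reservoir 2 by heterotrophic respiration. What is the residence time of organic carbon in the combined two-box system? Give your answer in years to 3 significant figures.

Treat the two boxes together as one reservoir: the mixing fluxes between them are internal recycling, so τ = ΣM / Σ(external losses).
M_total = 1430 + 444 = 1874.0 Gt C.
ΣF_external_out = 1.20 + 50.0 = 51.200 Gt C/yr.
τ = M_total / ΣF_ext = 1874.0 / 51.200 = 36.60 yr.

36.6 yr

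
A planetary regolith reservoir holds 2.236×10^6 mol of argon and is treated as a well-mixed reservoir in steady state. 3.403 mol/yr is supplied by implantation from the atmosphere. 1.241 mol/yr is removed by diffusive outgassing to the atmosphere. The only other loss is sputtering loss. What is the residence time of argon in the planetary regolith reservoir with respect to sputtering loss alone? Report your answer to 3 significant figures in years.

At steady state ΣF_in = ΣF_out.
ΣF_in = 3.4030 mol/yr.
Sputtering loss flux = ΣF_in − (1.241) = 3.4030 − 1.241 = 2.162 mol/yr.
τ = M / F = 2.236×10^6 / 2.162 = 1.034×10^6 yr.

1.03×10^6 yr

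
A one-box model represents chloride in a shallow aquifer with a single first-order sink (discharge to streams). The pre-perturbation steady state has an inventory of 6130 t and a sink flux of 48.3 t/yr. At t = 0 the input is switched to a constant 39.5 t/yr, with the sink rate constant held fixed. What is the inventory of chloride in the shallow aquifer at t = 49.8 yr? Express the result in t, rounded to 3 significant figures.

5770 t

τ = M₀/F₀ = 6130/48.3 = 126.9 yr; rate constant k = 1/τ.
New steady state M_∞ = F₁/k = F₁·τ = 39.5 × 126.9 = 5013.1 t.
M(t) = M_∞ + (M₀ − M_∞)·e^(−t/τ); t/τ = 49.8/126.9 = 0.3924, so e^(−t/τ) = 0.6754.
M(t) = 5013.1 + 1117 × 0.6754 = 5767.5 t.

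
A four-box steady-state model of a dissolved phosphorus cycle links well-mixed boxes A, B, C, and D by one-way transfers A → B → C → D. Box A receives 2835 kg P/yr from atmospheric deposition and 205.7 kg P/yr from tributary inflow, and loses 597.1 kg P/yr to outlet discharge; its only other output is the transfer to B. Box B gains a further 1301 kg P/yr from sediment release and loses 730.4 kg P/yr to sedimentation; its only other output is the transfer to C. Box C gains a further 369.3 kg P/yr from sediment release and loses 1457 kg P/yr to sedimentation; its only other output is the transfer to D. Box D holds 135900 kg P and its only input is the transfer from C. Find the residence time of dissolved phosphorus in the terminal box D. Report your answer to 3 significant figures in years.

Box A: F(A→B) = (2835 + 205.7) − 597.1 = 2443.6 kg P/yr.
Box B: F(B→C) = (2443.6 + 1301) − 730.4 = 3014.2 kg P/yr.
Box C: F(C→D) = (3014.2 + 369.3) − 1457 = 1926.5 kg P/yr.
Box D throughput = its input = 1926.5 kg P/yr; τ = 135900 / 1926.5 = 70.54 yr.

70.5 yr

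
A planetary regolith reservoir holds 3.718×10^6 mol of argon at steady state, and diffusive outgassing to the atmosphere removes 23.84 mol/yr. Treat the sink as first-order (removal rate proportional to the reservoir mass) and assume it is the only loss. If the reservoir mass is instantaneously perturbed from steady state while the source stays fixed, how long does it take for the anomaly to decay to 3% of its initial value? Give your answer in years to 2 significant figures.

For a linear reservoir the anomaly decays as exp(−t/τ) with τ = M/F = 3.718×10^6/23.84 = 156000 yr.
exp(−t/τ) = 0.03 ⇒ t = −τ ln(0.03) = 156000 × 3.507 = 546900 yr.

550000 yr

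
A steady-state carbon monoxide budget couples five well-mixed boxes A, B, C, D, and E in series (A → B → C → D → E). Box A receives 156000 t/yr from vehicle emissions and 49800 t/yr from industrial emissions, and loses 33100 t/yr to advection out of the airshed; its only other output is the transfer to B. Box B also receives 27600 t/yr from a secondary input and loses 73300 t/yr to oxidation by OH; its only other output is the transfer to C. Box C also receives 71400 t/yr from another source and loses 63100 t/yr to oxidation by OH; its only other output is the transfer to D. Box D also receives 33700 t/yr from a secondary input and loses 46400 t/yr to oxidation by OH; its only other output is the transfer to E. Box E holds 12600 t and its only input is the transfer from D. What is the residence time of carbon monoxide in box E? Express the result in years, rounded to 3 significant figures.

0.103 yr

Box A: F(A→B) = (156000 + 49800) − 33100 = 172700 t/yr.
Box B: F(B→C) = (172700 + 27600) − 73300 = 127000 t/yr.
Box C: F(C→D) = (127000 + 71400) − 63100 = 135300 t/yr.
Box D: F(D→E) = (135300 + 33700) − 46400 = 122600 t/yr.
Box E throughput = its input = 122600 t/yr; τ = 12600 / 122600 = 0.1028 yr.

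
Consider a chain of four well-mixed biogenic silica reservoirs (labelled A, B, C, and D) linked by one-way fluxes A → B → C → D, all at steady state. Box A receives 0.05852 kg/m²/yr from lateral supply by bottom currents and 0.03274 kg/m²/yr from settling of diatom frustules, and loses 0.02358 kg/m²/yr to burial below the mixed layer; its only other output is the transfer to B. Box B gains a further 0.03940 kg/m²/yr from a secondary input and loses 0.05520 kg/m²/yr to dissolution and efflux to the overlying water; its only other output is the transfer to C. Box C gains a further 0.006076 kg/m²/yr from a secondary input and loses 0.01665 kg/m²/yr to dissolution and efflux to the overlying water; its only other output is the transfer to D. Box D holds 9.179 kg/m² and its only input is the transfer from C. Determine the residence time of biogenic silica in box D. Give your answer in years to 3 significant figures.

Box A: F(A→B) = (0.05852 + 0.03274) − 0.02358 = 0.067680 kg/m²/yr.
Box B: F(B→C) = (0.067680 + 0.03940) − 0.05520 = 0.051880 kg/m²/yr.
Box C: F(C→D) = (0.051880 + 0.006076) − 0.01665 = 0.041306 kg/m²/yr.
Box D throughput = its input = 0.041306 kg/m²/yr; τ = 9.179 / 0.041306 = 222.2 yr.

222 yr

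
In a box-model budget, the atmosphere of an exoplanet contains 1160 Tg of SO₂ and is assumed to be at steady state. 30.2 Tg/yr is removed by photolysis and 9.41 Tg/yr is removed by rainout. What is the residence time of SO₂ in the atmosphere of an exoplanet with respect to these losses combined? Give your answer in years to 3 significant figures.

Total removal = 30.20 + 9.410 = 39.610 Tg/yr.
τ = M / ΣF_out = 1160 / 39.610 = 29.29 yr.

29.3 yr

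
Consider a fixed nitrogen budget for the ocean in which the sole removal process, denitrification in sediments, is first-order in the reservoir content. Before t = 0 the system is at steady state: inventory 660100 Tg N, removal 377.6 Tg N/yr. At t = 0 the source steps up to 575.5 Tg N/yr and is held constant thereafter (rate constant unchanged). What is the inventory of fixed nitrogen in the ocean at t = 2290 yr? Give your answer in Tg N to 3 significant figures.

913000 Tg N

τ = M₀/F₀ = 660100/377.6 = 1748 yr; rate constant k = 1/τ.
New steady state M_∞ = F₁/k = F₁·τ = 575.5 × 1748 = 1.0061×10^6 Tg N.
M(t) = M_∞ + (M₀ − M_∞)·e^(−t/τ); t/τ = 2290/1748 = 1.310, so e^(−t/τ) = 0.2698.
M(t) = 1.0061×10^6 − 346000 × 0.2698 = 912710 Tg N.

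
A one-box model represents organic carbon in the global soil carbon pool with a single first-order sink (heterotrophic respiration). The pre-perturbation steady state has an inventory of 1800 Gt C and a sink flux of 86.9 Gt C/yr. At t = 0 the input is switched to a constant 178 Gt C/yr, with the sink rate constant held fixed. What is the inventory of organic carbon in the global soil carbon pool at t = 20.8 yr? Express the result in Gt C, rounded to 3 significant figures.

3000 Gt C

The sink rate constant is k = F₀/M₀ = 86.9/1800 = 0.04828 yr⁻¹.
Solving dM/dt = F₁ − kM with M(0) = M₀ gives M(t) = F₁/k + (M₀ − F₁/k)·e^(−kt).
F₁/k = 178/0.04828 = 3687.0 Gt C; kt = 0.04828 × 20.8 = 1.004, e^(−kt) = 0.3663.
M(20.8) = 3687.0 + (1800 − 3687.0) × 0.3663 = 3687.0 − 691.3 = 2995.7 Gt C.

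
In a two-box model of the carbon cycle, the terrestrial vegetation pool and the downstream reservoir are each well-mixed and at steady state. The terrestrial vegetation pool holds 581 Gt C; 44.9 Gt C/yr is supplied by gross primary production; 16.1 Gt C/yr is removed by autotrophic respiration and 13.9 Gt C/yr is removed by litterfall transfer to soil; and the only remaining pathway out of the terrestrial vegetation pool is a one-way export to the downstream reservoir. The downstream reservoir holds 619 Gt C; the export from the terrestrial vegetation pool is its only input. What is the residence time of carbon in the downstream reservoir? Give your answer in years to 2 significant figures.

Balance the terrestrial vegetation pool: ΣF_in = 44.900 Gt C/yr.
Export to the downstream reservoir = ΣF_in − (16.1 + 13.9) = 14.900 Gt C/yr.
At steady state the output of the downstream reservoir equals its input, 14.900 Gt C/yr.
τ = M / F = 619 / 14.900 = 41.54 yr.

42 yr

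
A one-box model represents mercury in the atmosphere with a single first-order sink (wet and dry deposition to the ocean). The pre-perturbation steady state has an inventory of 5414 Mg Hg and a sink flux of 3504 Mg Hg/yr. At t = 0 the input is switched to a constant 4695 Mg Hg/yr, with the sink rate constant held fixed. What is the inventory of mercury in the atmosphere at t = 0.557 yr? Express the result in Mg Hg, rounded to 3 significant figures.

τ = M₀/F₀ = 5414/3504 = 1.545 yr; rate constant k = 1/τ.
New steady state M_∞ = F₁/k = F₁·τ = 4695 × 1.545 = 7254.2 Mg Hg.
M(t) = M_∞ + (M₀ − M_∞)·e^(−t/τ); t/τ = 0.557/1.545 = 0.3605, so e^(−t/τ) = 0.6973.
M(t) = 7254.2 − 1840 × 0.6973 = 5971.0 Mg Hg.

5970 Mg Hg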